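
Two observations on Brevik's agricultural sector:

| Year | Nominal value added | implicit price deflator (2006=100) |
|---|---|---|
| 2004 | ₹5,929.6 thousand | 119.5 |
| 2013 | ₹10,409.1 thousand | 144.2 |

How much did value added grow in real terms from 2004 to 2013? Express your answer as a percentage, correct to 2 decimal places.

45.48%

Real value added 2004 = 5929.6 / 1.195 = 4962.01.
Real value added 2013 = 10409.1 / 1.442 = 7218.52.
Real growth = 7218.52 / 4962.01 − 1 = 0.4548.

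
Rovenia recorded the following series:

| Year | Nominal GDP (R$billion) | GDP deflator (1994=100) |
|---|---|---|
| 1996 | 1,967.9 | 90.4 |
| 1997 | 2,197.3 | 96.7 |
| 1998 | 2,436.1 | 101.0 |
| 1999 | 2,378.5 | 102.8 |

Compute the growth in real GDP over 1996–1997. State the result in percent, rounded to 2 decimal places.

4.38%

Real GDP 1996 = 1967.9/0.904 = 2176.88.
Real GDP 1997 = 2197.3/0.967 = 2272.29.
Change = 2272.29/2176.88 − 1 = 0.0438.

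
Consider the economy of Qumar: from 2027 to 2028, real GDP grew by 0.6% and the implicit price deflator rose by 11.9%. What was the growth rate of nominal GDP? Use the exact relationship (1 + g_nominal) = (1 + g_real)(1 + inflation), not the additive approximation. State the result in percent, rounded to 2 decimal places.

(1 + g_nom) = (1 + g_real)(1 + π) = 1.0060 × 1.1190 = 1.12571.

12.57%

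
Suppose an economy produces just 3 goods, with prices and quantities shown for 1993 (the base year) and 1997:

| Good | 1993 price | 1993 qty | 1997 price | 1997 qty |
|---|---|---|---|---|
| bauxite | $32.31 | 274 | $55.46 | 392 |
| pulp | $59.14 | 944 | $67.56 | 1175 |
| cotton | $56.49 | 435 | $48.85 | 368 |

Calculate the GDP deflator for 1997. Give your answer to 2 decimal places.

115.69

Nominal GDP 1997 = 55.46·392 + 67.56·1175 + 48.85·368 = 119100.12.
Real GDP 1997 (at 1993 prices) = 32.31·392 + 59.14·1175 + 56.49·368 = 102943.34.
Deflator = Nominal/Real × 100 = 119100.12/102943.34 × 100 = 115.695.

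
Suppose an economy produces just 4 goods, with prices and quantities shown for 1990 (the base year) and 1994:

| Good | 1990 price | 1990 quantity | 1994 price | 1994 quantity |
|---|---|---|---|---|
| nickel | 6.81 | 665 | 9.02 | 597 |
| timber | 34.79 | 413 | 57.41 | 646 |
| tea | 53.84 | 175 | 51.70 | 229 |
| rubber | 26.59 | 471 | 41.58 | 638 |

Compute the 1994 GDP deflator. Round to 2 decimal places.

Nominal GDP 1994 = 9.02·597 + 57.41·646 + 51.70·229 + 41.58·638 = 80839.14.
Real GDP 1994 (at 1990 prices) = 6.81·597 + 34.79·646 + 53.84·229 + 26.59·638 = 55833.69.
Deflator = Nominal/Real × 100 = 80839.14/55833.69 × 100 = 144.786.

144.79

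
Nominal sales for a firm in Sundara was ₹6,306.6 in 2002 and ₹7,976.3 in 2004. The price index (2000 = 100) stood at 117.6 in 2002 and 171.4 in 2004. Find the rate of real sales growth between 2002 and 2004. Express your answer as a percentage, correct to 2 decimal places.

-13.22%

Deflate each year: 2002 → 6306.6/1.176 = 5362.76; 2004 → 7976.3/1.714 = 4653.62.
So real sales changed by 4653.62/5362.76 − 1 = -0.1322, i.e. -13.22%.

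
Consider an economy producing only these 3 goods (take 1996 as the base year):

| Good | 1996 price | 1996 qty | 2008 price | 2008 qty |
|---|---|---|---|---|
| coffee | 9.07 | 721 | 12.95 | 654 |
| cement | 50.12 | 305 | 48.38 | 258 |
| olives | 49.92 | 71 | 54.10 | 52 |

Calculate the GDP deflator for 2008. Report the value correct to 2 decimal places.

Nominal GDP 2008 = 12.95·654 + 48.38·258 + 54.10·52 = 23764.54.
Real GDP 2008 (at 1996 prices) = 9.07·654 + 50.12·258 + 49.92·52 = 21458.58.
Deflator = Nominal/Real × 100 = 23764.54/21458.58 × 100 = 110.746.

110.75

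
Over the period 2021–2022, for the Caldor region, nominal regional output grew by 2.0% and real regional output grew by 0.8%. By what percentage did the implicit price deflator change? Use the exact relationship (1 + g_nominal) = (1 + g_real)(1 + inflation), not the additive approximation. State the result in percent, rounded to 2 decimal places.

(1 + g_nom) = (1 + g_real)(1 + π), so π = 1.0200 / 1.0080 − 1 = 0.01190.

1.19%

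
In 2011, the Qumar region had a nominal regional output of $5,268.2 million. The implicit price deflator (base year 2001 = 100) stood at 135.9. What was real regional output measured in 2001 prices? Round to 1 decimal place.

$3,876.5 million

Real regional output = Nominal / (implicit price deflator/100) = 5268.2 / 1.359 = 3876.53.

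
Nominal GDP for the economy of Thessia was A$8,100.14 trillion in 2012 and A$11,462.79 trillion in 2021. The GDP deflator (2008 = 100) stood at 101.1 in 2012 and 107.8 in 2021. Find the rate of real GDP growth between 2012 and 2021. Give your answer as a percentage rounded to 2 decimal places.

Real GDP 2012 = 8100.14 / 1.011 = 8012.01.
Real GDP 2021 = 11462.79 / 1.078 = 10633.39.
Real growth = 10633.39 / 8012.01 − 1 = 0.3272.

32.72%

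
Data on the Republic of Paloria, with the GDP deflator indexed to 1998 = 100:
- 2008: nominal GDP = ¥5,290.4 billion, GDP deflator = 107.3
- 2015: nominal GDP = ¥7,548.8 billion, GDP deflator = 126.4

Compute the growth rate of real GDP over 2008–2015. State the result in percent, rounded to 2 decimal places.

21.13%

Deflate each year: 2008 → 5290.4/1.073 = 4930.48; 2015 → 7548.8/1.264 = 5972.15.
So real GDP changed by 5972.15/4930.48 − 1 = 0.2113, i.e. 21.13%.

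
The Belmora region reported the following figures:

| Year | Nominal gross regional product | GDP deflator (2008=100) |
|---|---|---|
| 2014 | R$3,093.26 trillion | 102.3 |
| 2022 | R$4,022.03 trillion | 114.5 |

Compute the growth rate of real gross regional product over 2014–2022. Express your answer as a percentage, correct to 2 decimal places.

16.17%

Real gross regional product 2014 = 3093.26 / 1.023 = 3023.71.
Real gross regional product 2022 = 4022.03 / 1.145 = 3512.69.
Real growth = 3512.69 / 3023.71 − 1 = 0.1617.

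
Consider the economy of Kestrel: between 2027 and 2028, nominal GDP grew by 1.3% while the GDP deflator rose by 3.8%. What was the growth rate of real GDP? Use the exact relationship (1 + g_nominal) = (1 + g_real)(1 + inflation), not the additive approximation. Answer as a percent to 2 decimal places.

(1 + g_nom) = (1 + g_real)(1 + π), so g_real = 1.0130 / 1.0380 − 1 = -0.02408.

-2.41%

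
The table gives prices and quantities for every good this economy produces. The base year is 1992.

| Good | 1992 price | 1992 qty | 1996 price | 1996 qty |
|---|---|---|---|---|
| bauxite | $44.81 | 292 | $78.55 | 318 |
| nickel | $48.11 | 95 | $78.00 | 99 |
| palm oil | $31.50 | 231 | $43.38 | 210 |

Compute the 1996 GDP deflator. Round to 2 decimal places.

Nominal GDP 1996 = 78.55·318 + 78.00·99 + 43.38·210 = 41810.70.
Real GDP 1996 (at 1992 prices) = 44.81·318 + 48.11·99 + 31.50·210 = 25627.47.
Deflator = Nominal/Real × 100 = 41810.70/25627.47 × 100 = 163.148.

163.15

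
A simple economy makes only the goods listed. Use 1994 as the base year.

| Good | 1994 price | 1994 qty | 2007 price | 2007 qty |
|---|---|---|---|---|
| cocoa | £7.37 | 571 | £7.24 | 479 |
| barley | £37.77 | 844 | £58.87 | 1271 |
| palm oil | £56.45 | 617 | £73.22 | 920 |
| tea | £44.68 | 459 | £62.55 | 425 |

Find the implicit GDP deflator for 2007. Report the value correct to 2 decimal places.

Nominal GDP 2007 = 7.24·479 + 58.87·1271 + 73.22·920 + 62.55·425 = 172237.88.
Real GDP 2007 (at 1994 prices) = 7.37·479 + 37.77·1271 + 56.45·920 + 44.68·425 = 122458.90.
Deflator = Nominal/Real × 100 = 172237.88/122458.90 × 100 = 140.650.

140.65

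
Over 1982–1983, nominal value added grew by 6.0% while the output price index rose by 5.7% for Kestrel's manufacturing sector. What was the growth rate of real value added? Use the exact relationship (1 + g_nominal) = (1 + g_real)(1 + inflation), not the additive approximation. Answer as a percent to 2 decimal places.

0.28%

(1 + g_nom) = (1 + g_real)(1 + π), so g_real = 1.0600 / 1.0570 − 1 = 0.00284.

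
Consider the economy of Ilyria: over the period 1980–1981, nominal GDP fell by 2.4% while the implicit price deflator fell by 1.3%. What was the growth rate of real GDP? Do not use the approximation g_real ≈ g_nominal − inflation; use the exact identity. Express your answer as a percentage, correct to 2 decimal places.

-1.11%

(1 + g_nom) = (1 + g_real)(1 + π), so g_real = 0.9760 / 0.9870 − 1 = -0.01114.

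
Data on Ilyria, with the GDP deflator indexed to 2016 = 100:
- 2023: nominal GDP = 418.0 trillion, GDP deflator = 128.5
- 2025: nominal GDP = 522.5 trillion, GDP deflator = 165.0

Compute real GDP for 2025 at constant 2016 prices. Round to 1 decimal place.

316.7 trillion

Real GDP = Nominal / (GDP deflator/100) = 522.5 / 1.650 = 316.67.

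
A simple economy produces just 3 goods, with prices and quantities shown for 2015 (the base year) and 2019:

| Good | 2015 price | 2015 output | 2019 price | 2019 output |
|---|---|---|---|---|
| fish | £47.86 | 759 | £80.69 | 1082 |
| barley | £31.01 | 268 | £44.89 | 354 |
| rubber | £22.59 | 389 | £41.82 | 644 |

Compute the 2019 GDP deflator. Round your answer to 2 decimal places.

Nominal GDP 2019 = 80.69·1082 + 44.89·354 + 41.82·644 = 130129.72.
Real GDP 2019 (at 2015 prices) = 47.86·1082 + 31.01·354 + 22.59·644 = 77310.02.
Deflator = Nominal/Real × 100 = 130129.72/77310.02 × 100 = 168.322.

168.32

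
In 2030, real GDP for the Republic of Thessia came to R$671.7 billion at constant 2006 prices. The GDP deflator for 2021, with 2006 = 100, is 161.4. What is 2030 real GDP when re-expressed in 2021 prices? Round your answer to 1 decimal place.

R$1,084.1 billion

Real GDP in 2021 prices = Real GDP in 2006 prices × (P_2021/P_2006) = 671.7 × 1.614 = 1084.12.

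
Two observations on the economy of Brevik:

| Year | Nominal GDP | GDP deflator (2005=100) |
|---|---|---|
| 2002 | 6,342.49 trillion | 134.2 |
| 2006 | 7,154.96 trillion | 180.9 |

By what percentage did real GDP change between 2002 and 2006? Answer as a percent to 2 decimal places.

Deflate each year: 2002 → 6342.49/1.342 = 4726.15; 2006 → 7154.96/1.809 = 3955.20.
So real GDP changed by 3955.20/4726.15 − 1 = -0.1631, i.e. -16.31%.

-16.31%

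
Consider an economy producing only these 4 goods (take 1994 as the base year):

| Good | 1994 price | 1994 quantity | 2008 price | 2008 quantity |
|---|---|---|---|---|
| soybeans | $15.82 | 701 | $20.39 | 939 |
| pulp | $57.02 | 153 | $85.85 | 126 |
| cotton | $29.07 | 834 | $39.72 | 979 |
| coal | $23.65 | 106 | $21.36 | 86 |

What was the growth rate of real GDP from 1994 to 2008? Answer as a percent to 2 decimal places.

12.82%

Real GDP 1994 = Nominal GDP 1994 = 15.82·701 + 57.02·153 + 29.07·834 + 23.65·106 = 46565.16.
Real GDP 2008 (at 1994 prices) = 15.82·939 + 57.02·126 + 29.07·979 + 23.65·86 = 52532.93.
Real growth = 52532.93/46565.16 − 1 = 0.1282.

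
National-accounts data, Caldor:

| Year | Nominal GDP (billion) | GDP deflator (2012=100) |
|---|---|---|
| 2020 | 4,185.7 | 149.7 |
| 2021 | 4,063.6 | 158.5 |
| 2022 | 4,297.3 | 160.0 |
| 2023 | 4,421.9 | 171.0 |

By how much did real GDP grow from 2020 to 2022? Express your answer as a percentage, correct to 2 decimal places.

Real GDP 2020 = 4185.7/1.497 = 2796.06.
Real GDP 2022 = 4297.3/1.600 = 2685.81.
Change = 2685.81/2796.06 − 1 = -0.0394.

-3.94%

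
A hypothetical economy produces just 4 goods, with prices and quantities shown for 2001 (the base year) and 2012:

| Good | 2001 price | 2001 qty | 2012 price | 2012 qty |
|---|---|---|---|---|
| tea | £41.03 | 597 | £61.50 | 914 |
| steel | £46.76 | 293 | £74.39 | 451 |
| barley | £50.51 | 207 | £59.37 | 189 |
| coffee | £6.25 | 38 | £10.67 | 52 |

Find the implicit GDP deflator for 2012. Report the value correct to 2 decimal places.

148.31

Nominal GDP 2012 = 61.50·914 + 74.39·451 + 59.37·189 + 10.67·52 = 101536.66.
Real GDP 2012 (at 2001 prices) = 41.03·914 + 46.76·451 + 50.51·189 + 6.25·52 = 68461.57.
Deflator = Nominal/Real × 100 = 101536.66/68461.57 × 100 = 148.312.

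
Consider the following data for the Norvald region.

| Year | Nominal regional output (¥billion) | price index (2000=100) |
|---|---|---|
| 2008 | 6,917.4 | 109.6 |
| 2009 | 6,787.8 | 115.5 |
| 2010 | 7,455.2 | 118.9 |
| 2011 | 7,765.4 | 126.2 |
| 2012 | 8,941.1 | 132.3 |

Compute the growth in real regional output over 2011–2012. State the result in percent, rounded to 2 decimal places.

Real regional output 2011 = 7765.4/1.262 = 6153.25.
Real regional output 2012 = 8941.1/1.323 = 6758.20.
Change = 6758.20/6153.25 − 1 = 0.0983.

9.83%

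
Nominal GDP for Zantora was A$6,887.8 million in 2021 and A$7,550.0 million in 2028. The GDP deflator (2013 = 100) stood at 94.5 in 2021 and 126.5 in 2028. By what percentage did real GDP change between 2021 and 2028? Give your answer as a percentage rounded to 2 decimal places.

-18.11%

Real GDP 2021 = 6887.8 / 0.945 = 7288.68.
Real GDP 2028 = 7550.0 / 1.265 = 5968.38.
Real growth = 5968.38 / 7288.68 − 1 = -0.1811.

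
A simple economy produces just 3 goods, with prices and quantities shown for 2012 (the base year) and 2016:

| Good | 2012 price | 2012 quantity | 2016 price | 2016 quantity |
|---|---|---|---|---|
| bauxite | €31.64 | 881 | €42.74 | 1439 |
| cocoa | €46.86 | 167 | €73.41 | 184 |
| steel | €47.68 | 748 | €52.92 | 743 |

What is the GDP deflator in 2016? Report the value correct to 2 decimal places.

Nominal GDP 2016 = 42.74·1439 + 73.41·184 + 52.92·743 = 114329.86.
Real GDP 2016 (at 2012 prices) = 31.64·1439 + 46.86·184 + 47.68·743 = 89578.44.
Deflator = Nominal/Real × 100 = 114329.86/89578.44 × 100 = 127.631.

127.63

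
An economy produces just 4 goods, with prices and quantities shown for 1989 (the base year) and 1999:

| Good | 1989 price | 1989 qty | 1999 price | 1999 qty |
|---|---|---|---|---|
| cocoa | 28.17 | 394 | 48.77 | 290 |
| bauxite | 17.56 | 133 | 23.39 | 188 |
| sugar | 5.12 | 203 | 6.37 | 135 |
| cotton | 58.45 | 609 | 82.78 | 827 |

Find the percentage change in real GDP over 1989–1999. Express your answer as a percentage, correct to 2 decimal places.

20.83%

Real GDP 1989 = Nominal GDP 1989 = 28.17·394 + 17.56·133 + 5.12·203 + 58.45·609 = 50069.87.
Real GDP 1999 (at 1989 prices) = 28.17·290 + 17.56·188 + 5.12·135 + 58.45·827 = 60499.93.
Real growth = 60499.93/50069.87 − 1 = 0.2083.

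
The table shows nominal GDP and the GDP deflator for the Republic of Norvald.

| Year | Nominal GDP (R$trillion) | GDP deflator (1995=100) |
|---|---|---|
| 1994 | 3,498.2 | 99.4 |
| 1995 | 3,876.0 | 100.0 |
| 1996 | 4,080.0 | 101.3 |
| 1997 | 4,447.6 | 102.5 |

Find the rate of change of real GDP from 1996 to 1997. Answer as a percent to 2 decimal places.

Real GDP 1996 = 4080.0/1.013 = 4027.64.
Real GDP 1997 = 4447.6/1.025 = 4339.12.
Change = 4339.12/4027.64 − 1 = 0.0773.

7.73%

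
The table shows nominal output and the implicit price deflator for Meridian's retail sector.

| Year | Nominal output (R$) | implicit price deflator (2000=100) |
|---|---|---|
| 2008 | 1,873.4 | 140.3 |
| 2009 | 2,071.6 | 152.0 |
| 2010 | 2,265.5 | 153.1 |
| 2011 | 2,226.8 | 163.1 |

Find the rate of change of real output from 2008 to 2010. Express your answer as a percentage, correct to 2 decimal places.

Real output 2008 = 1873.4/1.403 = 1335.28.
Real output 2010 = 2265.5/1.531 = 1479.75.
Change = 1479.75/1335.28 − 1 = 0.1082.

10.82%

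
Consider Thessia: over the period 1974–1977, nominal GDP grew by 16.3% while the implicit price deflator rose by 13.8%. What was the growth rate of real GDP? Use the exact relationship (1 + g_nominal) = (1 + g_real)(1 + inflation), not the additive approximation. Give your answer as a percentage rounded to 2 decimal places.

2.20%

(1 + g_nom) = (1 + g_real)(1 + π), so g_real = 1.1630 / 1.1380 − 1 = 0.02197.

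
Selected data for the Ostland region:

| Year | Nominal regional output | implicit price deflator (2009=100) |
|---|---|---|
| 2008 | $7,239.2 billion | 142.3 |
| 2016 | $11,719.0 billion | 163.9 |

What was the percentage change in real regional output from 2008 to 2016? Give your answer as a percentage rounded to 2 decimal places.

Deflate each year: 2008 → 7239.2/1.423 = 5087.28; 2016 → 11719.0/1.639 = 7150.09.
So real regional output changed by 7150.09/5087.28 − 1 = 0.4055, i.e. 40.55%.

40.55%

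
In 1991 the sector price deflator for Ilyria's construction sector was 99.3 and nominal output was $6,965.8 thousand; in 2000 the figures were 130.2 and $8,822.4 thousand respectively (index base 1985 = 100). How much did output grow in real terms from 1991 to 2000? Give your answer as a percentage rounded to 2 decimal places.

Deflate each year: 1991 → 6965.8/0.993 = 7014.90; 2000 → 8822.4/1.302 = 6776.04.
So real output changed by 6776.04/7014.90 − 1 = -0.0341, i.e. -3.41%.

-3.41%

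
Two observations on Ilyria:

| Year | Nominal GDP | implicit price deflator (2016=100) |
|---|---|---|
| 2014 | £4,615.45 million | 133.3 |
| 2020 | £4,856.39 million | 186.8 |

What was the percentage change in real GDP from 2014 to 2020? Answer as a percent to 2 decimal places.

-24.92%

Real GDP 2014 = 4615.45 / 1.333 = 3462.45.
Real GDP 2020 = 4856.39 / 1.868 = 2599.78.
Real growth = 2599.78 / 3462.45 − 1 = -0.2492.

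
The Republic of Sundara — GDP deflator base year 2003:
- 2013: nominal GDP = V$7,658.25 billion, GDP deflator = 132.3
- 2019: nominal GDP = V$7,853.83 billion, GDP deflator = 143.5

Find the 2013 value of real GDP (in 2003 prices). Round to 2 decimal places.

V$5,788.55 billion

Real GDP = Nominal / (GDP deflator/100) = 7658.25 / 1.323 = 5788.55.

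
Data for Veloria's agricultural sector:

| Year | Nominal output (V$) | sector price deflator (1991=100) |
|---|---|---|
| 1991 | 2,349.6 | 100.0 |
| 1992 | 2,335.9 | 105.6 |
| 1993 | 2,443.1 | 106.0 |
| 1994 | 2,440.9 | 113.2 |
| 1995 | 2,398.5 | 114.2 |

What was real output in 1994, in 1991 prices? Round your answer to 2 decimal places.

V$2,156.27

Real output 1994 = 2440.9 / 1.132 = 2156.27.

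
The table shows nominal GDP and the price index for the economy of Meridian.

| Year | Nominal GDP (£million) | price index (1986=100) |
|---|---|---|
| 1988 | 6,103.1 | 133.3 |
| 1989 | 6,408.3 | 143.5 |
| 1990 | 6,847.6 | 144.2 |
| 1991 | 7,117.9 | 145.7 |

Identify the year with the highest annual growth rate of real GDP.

1990

1989: real = 6408.3/1.435 = 4465.71; growth vs 1988 (4578.47) = -2.46%.
1990: real = 6847.6/1.442 = 4748.68; growth vs 1989 (4465.71) = 6.34%.
1991: real = 7117.9/1.457 = 4885.31; growth vs 1990 (4748.68) = 2.88%.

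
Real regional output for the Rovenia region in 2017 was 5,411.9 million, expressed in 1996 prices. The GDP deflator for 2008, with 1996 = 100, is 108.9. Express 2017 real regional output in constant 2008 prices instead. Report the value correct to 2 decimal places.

5,893.56 million

Real regional output in 2008 prices = Real regional output in 1996 prices × (P_2008/P_1996) = 5411.9 × 1.089 = 5893.56.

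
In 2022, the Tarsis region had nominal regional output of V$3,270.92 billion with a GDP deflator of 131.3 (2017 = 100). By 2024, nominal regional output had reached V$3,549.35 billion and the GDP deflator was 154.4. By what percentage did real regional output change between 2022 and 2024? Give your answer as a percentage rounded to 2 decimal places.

-7.72%

Deflate each year: 2022 → 3270.92/1.313 = 2491.18; 2024 → 3549.35/1.544 = 2298.80.
So real regional output changed by 2298.80/2491.18 − 1 = -0.0772, i.e. -7.72%.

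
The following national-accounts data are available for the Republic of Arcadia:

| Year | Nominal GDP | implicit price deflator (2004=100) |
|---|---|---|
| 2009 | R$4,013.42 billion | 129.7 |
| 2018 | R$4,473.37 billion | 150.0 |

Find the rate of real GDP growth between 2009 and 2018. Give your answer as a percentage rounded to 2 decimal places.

-3.62%

Deflate each year: 2009 → 4013.42/1.297 = 3094.39; 2018 → 4473.37/1.500 = 2982.25.
So real GDP changed by 2982.25/3094.39 − 1 = -0.0362, i.e. -3.62%.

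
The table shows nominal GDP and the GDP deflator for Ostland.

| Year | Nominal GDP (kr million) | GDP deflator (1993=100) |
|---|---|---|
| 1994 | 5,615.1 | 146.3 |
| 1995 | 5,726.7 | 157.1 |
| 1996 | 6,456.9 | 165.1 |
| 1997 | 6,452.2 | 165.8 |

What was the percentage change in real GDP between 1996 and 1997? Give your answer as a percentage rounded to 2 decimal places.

-0.49%

Real GDP 1996 = 6456.9/1.651 = 3910.90.
Real GDP 1997 = 6452.2/1.658 = 3891.56.
Change = 3891.56/3910.90 − 1 = -0.0049.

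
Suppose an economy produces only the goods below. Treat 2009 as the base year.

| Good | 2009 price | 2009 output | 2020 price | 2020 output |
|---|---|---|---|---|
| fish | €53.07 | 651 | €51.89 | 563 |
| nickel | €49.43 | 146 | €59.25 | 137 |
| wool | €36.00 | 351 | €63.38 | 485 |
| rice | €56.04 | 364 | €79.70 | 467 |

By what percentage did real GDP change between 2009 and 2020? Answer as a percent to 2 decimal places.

7.33%

Real GDP 2009 = Nominal GDP 2009 = 53.07·651 + 49.43·146 + 36.00·351 + 56.04·364 = 74799.91.
Real GDP 2020 (at 2009 prices) = 53.07·563 + 49.43·137 + 36.00·485 + 56.04·467 = 80281.00.
Real growth = 80281.00/74799.91 − 1 = 0.0733.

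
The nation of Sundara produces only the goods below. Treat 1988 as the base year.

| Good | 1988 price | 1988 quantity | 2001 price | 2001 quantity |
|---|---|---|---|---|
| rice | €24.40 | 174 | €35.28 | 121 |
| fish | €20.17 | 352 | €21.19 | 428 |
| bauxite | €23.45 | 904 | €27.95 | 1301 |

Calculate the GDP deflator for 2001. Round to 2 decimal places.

118.07

Nominal GDP 2001 = 35.28·121 + 21.19·428 + 27.95·1301 = 49701.15.
Real GDP 2001 (at 1988 prices) = 24.40·121 + 20.17·428 + 23.45·1301 = 42093.61.
Deflator = Nominal/Real × 100 = 49701.15/42093.61 × 100 = 118.073.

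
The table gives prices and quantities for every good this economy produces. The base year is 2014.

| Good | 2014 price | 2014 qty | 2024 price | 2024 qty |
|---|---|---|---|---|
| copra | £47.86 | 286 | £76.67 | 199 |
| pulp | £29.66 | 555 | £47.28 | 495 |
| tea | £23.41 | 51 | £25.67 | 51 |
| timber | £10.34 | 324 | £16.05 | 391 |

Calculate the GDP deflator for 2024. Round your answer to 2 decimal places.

Nominal GDP 2024 = 76.67·199 + 47.28·495 + 25.67·51 + 16.05·391 = 46245.65.
Real GDP 2024 (at 2014 prices) = 47.86·199 + 29.66·495 + 23.41·51 + 10.34·391 = 29442.69.
Deflator = Nominal/Real × 100 = 46245.65/29442.69 × 100 = 157.070.

157.07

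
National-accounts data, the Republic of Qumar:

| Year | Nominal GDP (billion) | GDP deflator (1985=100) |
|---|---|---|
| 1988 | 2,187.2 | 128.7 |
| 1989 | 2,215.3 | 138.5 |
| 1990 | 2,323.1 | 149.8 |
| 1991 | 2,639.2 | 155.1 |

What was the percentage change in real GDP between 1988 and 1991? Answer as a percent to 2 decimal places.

Real GDP 1988 = 2187.2/1.287 = 1699.46.
Real GDP 1991 = 2639.2/1.551 = 1701.61.
Change = 1701.61/1699.46 − 1 = 0.0013.

0.13%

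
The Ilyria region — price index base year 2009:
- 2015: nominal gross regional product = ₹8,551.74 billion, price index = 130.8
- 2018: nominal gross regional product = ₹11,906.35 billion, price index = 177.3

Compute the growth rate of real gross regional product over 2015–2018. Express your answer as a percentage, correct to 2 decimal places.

Deflate each year: 2015 → 8551.74/1.308 = 6538.03; 2018 → 11906.35/1.773 = 6715.37.
So real gross regional product changed by 6715.37/6538.03 − 1 = 0.0271, i.e. 2.71%.

2.71%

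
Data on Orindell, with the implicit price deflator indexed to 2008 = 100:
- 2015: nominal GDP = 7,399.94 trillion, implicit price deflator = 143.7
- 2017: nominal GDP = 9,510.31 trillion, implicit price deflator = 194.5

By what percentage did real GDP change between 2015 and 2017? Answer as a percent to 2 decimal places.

Deflate each year: 2015 → 7399.94/1.437 = 5149.58; 2017 → 9510.31/1.945 = 4889.62.
So real GDP changed by 4889.62/5149.58 − 1 = -0.0505, i.e. -5.05%.

-5.05%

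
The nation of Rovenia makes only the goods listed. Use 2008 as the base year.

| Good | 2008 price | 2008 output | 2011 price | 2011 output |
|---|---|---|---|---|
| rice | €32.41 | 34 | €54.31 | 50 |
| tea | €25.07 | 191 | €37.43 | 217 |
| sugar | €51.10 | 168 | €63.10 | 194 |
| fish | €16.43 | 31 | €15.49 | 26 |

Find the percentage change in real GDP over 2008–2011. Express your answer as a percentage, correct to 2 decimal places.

16.13%

Real GDP 2008 = Nominal GDP 2008 = 32.41·34 + 25.07·191 + 51.10·168 + 16.43·31 = 14984.44.
Real GDP 2011 (at 2008 prices) = 32.41·50 + 25.07·217 + 51.10·194 + 16.43·26 = 17401.27.
Real growth = 17401.27/14984.44 − 1 = 0.1613.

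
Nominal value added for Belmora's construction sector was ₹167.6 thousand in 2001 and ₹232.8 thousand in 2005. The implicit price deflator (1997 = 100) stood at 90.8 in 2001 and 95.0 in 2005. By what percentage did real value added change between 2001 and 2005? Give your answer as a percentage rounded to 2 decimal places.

Deflate each year: 2001 → 167.6/0.908 = 184.58; 2005 → 232.8/0.950 = 245.05.
So real value added changed by 245.05/184.58 − 1 = 0.3276, i.e. 32.76%.

32.76%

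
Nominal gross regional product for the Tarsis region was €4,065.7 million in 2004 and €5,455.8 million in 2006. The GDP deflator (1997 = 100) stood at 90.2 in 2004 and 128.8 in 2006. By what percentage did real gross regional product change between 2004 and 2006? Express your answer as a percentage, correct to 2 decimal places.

-6.02%

Real gross regional product 2004 = 4065.7 / 0.902 = 4507.43.
Real gross regional product 2006 = 5455.8 / 1.288 = 4235.87.
Real growth = 4235.87 / 4507.43 − 1 = -0.0602.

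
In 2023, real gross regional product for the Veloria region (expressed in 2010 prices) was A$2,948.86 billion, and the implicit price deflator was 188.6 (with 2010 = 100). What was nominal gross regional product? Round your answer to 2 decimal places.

A$5,561.55 billion

Nominal gross regional product = Real × (implicit price deflator/100) = 2948.86 × 1.886 = 5561.55.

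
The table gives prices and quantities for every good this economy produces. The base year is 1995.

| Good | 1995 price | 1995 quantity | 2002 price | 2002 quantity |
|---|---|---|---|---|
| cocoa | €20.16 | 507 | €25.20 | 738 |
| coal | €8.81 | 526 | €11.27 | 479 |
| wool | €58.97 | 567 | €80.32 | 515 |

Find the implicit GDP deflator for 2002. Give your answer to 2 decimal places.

Nominal GDP 2002 = 25.20·738 + 11.27·479 + 80.32·515 = 65360.73.
Real GDP 2002 (at 1995 prices) = 20.16·738 + 8.81·479 + 58.97·515 = 49467.62.
Deflator = Nominal/Real × 100 = 65360.73/49467.62 × 100 = 132.128.

132.13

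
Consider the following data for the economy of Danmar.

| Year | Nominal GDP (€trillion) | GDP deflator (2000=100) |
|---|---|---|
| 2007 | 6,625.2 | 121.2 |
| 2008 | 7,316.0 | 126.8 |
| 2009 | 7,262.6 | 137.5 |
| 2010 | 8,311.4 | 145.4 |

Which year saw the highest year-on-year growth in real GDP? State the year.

2008: real = 7316.0/1.268 = 5769.72; growth vs 2007 (5466.34) = 5.55%.
2009: real = 7262.6/1.375 = 5281.89; growth vs 2008 (5769.72) = -8.46%.
2010: real = 8311.4/1.454 = 5716.23; growth vs 2009 (5281.89) = 8.22%.

2010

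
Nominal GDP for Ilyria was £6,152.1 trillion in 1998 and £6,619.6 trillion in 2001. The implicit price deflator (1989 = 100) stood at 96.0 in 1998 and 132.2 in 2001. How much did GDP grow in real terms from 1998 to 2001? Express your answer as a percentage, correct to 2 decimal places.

-21.86%

Deflate each year: 1998 → 6152.1/0.960 = 6408.44; 2001 → 6619.6/1.322 = 5007.26.
So real GDP changed by 5007.26/6408.44 − 1 = -0.2186, i.e. -21.86%.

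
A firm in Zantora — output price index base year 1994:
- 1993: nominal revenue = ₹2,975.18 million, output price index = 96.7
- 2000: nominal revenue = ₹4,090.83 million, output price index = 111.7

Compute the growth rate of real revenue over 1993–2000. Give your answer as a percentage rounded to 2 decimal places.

Deflate each year: 1993 → 2975.18/0.967 = 3076.71; 2000 → 4090.83/1.117 = 3662.34.
So real revenue changed by 3662.34/3076.71 − 1 = 0.1903, i.e. 19.03%.

19.03%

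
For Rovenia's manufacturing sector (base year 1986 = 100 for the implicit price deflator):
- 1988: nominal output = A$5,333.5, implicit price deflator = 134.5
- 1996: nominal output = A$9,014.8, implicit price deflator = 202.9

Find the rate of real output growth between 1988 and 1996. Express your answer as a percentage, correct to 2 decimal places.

Real output 1988 = 5333.5 / 1.345 = 3965.43.
Real output 1996 = 9014.8 / 2.029 = 4442.98.
Real growth = 4442.98 / 3965.43 − 1 = 0.1204.

12.04%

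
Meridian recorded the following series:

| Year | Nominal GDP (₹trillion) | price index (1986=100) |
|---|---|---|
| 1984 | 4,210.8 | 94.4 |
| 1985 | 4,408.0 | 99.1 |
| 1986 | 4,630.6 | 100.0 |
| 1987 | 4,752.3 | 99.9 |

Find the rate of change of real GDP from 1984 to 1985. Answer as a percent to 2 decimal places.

Real GDP 1984 = 4210.8/0.944 = 4460.59.
Real GDP 1985 = 4408.0/0.991 = 4448.03.
Change = 4448.03/4460.59 − 1 = -0.0028.

-0.28%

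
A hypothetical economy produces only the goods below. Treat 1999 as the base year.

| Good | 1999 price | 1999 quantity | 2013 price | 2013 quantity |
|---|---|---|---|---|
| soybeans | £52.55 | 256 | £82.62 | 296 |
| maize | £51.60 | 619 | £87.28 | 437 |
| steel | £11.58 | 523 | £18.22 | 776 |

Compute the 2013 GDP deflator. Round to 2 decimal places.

162.95

Nominal GDP 2013 = 82.62·296 + 87.28·437 + 18.22·776 = 76735.60.
Real GDP 2013 (at 1999 prices) = 52.55·296 + 51.60·437 + 11.58·776 = 47090.08.
Deflator = Nominal/Real × 100 = 76735.60/47090.08 × 100 = 162.955.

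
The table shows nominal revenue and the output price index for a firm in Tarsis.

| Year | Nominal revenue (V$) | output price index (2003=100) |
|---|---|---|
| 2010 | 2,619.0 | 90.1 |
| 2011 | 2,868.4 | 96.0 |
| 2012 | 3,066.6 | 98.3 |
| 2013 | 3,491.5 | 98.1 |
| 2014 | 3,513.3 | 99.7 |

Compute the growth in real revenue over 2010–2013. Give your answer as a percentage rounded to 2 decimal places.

22.44%

Real revenue 2010 = 2619.0/0.901 = 2906.77.
Real revenue 2013 = 3491.5/0.981 = 3559.12.
Change = 3559.12/2906.77 − 1 = 0.2244.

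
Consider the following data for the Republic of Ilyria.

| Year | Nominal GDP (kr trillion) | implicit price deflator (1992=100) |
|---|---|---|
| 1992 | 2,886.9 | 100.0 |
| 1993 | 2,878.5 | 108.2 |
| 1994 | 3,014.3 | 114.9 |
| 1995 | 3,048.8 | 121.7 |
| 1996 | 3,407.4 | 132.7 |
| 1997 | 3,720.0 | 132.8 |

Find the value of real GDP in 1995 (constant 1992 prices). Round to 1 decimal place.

kr 2,505.2 trillion

Real GDP 1995 = 3048.8 / 1.217 = 2505.18.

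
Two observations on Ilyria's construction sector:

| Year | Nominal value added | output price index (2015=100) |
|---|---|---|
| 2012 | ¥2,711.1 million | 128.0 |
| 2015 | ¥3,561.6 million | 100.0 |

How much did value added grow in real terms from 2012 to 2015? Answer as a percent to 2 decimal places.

Real value added 2012 = 2711.1 / 1.280 = 2118.05.
Real value added 2015 = 3561.6 / 1.000 = 3561.60.
Real growth = 3561.60 / 2118.05 − 1 = 0.6815.

68.15%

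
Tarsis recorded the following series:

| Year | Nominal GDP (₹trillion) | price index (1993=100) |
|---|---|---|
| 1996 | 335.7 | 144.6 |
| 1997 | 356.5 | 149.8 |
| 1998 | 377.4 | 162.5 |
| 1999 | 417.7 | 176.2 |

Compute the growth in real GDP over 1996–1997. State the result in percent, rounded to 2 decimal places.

2.51%

Real GDP 1996 = 335.7/1.446 = 232.16.
Real GDP 1997 = 356.5/1.498 = 237.98.
Change = 237.98/232.16 − 1 = 0.0251.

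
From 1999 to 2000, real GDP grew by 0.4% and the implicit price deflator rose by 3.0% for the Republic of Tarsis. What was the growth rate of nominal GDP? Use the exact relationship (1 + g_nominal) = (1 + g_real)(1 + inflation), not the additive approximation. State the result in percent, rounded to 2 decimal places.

3.41%

(1 + g_nom) = (1 + g_real)(1 + π) = 1.0040 × 1.0300 = 1.03412.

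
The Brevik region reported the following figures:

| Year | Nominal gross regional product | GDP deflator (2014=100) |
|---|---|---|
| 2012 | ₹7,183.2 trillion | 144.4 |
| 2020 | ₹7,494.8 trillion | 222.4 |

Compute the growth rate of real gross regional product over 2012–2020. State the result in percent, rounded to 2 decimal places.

Real gross regional product 2012 = 7183.2 / 1.444 = 4974.52.
Real gross regional product 2020 = 7494.8 / 2.224 = 3369.96.
Real growth = 3369.96 / 4974.52 − 1 = -0.3226.

-32.26%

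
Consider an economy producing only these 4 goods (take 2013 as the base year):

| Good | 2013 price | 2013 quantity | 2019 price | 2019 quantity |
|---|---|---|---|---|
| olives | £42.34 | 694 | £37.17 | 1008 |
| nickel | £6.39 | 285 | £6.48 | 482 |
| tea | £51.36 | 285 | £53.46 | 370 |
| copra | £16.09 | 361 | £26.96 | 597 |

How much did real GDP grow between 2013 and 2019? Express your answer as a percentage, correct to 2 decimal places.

Real GDP 2013 = Nominal GDP 2013 = 42.34·694 + 6.39·285 + 51.36·285 + 16.09·361 = 51651.20.
Real GDP 2019 (at 2013 prices) = 42.34·1008 + 6.39·482 + 51.36·370 + 16.09·597 = 74367.63.
Real growth = 74367.63/51651.20 − 1 = 0.4398.

43.98%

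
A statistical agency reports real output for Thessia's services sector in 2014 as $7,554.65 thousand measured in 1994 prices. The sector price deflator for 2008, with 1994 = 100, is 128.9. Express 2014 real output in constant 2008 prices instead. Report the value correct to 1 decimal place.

$9,737.9 thousand

Real output in 2008 prices = Real output in 1994 prices × (P_2008/P_1994) = 7554.65 × 1.289 = 9737.94.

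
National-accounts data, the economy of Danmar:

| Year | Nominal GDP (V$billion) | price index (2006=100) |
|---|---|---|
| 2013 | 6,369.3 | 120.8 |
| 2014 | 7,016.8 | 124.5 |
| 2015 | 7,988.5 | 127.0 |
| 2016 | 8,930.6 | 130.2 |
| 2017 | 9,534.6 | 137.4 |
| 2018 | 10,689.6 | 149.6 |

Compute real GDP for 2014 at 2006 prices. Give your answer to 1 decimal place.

Real GDP 2014 = 7016.8 / 1.245 = 5635.98.

V$5,636.0 billion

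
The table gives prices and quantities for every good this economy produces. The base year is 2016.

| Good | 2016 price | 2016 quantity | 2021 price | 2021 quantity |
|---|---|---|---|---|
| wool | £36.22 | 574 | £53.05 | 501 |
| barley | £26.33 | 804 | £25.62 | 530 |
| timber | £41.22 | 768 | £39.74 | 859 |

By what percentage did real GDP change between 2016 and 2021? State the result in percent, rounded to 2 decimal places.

Real GDP 2016 = Nominal GDP 2016 = 36.22·574 + 26.33·804 + 41.22·768 = 73616.56.
Real GDP 2021 (at 2016 prices) = 36.22·501 + 26.33·530 + 41.22·859 = 67509.10.
Real growth = 67509.10/73616.56 − 1 = -0.0830.

-8.30%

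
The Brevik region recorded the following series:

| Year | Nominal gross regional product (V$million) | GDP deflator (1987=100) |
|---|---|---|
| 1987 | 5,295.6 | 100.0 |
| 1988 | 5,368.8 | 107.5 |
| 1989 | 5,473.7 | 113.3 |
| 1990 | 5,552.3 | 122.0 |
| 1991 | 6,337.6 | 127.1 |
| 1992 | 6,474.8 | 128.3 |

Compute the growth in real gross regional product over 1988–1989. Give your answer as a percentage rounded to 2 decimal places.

-3.27%

Real gross regional product 1988 = 5368.8/1.075 = 4994.23.
Real gross regional product 1989 = 5473.7/1.133 = 4831.16.
Change = 4831.16/4994.23 − 1 = -0.0327.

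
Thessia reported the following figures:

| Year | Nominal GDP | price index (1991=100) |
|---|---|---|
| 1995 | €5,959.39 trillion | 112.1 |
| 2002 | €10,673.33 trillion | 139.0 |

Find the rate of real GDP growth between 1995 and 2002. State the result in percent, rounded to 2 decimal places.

Real GDP 1995 = 5959.39 / 1.121 = 5316.14.
Real GDP 2002 = 10673.33 / 1.390 = 7678.65.
Real growth = 7678.65 / 5316.14 − 1 = 0.4444.

44.44%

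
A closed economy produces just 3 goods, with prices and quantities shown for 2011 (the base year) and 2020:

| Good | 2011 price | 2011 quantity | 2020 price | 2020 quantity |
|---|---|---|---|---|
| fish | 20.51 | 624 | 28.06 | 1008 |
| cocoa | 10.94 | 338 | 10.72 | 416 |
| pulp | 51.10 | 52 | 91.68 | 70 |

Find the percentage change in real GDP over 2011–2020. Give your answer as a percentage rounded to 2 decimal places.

Real GDP 2011 = Nominal GDP 2011 = 20.51·624 + 10.94·338 + 51.10·52 = 19153.16.
Real GDP 2020 (at 2011 prices) = 20.51·1008 + 10.94·416 + 51.10·70 = 28802.12.
Real growth = 28802.12/19153.16 − 1 = 0.5038.

50.38%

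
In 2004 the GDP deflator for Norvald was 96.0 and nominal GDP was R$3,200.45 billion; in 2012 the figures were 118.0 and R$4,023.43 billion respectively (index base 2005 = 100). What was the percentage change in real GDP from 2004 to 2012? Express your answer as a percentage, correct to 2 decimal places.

Deflate each year: 2004 → 3200.45/0.960 = 3333.80; 2012 → 4023.43/1.180 = 3409.69.
So real GDP changed by 3409.69/3333.80 − 1 = 0.0228, i.e. 2.28%.

2.28%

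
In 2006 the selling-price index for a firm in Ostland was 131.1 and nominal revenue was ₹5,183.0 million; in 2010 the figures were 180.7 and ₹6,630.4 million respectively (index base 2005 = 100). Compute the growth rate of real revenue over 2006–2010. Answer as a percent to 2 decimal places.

-7.19%

Real revenue 2006 = 5183.0 / 1.311 = 3953.47.
Real revenue 2010 = 6630.4 / 1.807 = 3669.29.
Real growth = 3669.29 / 3953.47 − 1 = -0.0719.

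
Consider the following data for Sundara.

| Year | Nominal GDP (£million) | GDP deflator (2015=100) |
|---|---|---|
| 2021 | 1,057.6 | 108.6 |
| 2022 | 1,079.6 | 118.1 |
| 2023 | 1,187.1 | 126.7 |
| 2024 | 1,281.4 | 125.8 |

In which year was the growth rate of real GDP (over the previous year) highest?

2022: real = 1079.6/1.181 = 914.14; growth vs 2021 (973.85) = -6.13%.
2023: real = 1187.1/1.267 = 936.94; growth vs 2022 (914.14) = 2.49%.
2024: real = 1281.4/1.258 = 1018.60; growth vs 2023 (936.94) = 8.72%.

2024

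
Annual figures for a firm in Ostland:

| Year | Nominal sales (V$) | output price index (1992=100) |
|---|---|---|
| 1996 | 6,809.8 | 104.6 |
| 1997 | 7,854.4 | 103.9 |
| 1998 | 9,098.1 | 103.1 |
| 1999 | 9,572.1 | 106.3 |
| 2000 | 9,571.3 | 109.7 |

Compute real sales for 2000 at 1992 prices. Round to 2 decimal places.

V$8,724.98

Real sales 2000 = 9571.3 / 1.097 = 8724.98.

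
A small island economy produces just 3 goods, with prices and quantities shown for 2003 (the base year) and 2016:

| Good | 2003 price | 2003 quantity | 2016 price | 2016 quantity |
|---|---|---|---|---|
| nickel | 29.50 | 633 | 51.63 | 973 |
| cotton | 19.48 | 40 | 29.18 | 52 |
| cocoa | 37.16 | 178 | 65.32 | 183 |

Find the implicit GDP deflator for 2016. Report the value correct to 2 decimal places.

174.46

Nominal GDP 2016 = 51.63·973 + 29.18·52 + 65.32·183 = 63706.91.
Real GDP 2016 (at 2003 prices) = 29.50·973 + 19.48·52 + 37.16·183 = 36516.74.
Deflator = Nominal/Real × 100 = 63706.91/36516.74 × 100 = 174.459.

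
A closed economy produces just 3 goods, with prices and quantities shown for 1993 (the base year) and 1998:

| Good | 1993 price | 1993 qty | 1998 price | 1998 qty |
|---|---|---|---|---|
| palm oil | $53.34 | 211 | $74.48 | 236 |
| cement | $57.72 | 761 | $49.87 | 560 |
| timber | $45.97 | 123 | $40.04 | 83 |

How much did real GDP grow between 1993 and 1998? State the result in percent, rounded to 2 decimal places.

Real GDP 1993 = Nominal GDP 1993 = 53.34·211 + 57.72·761 + 45.97·123 = 60833.97.
Real GDP 1998 (at 1993 prices) = 53.34·236 + 57.72·560 + 45.97·83 = 48726.95.
Real growth = 48726.95/60833.97 − 1 = -0.1990.

-19.90%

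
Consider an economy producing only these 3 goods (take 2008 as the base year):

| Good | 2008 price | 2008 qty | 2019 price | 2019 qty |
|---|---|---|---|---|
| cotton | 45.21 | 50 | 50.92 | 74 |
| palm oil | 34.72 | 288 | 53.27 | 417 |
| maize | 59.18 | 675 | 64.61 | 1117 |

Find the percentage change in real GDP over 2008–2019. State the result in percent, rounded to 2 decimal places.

60.76%

Real GDP 2008 = Nominal GDP 2008 = 45.21·50 + 34.72·288 + 59.18·675 = 52206.36.
Real GDP 2019 (at 2008 prices) = 45.21·74 + 34.72·417 + 59.18·1117 = 83927.84.
Real growth = 83927.84/52206.36 − 1 = 0.6076.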